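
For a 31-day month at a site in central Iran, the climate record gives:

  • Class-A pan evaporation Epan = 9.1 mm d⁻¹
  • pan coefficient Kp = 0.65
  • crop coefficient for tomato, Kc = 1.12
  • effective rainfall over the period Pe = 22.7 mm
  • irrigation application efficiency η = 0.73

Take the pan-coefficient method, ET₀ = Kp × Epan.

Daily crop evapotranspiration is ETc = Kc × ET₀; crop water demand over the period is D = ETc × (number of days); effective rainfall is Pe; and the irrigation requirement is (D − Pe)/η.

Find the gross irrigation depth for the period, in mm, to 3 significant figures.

ET₀ = 0.65 × 9.1 = 5.9150 mm/d
ETc = Kc × ET₀ = 1.12 × 5.9150 = 6.6248 mm/d
Crop demand D = ETc × 31 d = 6.6248 × 31 = 205.369 mm
D − Pe = 205.369 − 22.7 = 182.669 mm
Gross irrigation = 182.669 / 0.73 = 250.232 mm

250 mm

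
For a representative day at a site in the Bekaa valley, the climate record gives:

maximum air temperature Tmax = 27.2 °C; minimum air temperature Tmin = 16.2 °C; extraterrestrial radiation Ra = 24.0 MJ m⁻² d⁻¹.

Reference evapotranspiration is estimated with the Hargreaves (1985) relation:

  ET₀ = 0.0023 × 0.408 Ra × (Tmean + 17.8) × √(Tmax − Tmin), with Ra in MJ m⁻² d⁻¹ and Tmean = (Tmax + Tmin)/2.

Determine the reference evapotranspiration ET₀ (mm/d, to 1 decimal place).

Tmean = (27.2 + 16.2)/2 = 21.70 °C
0.408 Ra = 0.408 × 24.0 = 9.7920 mm/d equivalent
ET₀ = 0.0023 × 9.7920 × (21.70 + 17.8) × √11.0 = 0.0023 × 9.7920 × 39.50 × 3.3166 = 2.9505 mm/d

3.0 mm/d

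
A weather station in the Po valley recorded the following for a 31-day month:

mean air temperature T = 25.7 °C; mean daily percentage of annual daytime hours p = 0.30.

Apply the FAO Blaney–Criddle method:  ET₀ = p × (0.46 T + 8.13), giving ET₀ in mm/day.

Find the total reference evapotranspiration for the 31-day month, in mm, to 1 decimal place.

185.6 mm

ET₀ = 0.30 × (0.46 × 25.7 + 8.13) = 0.30 × 19.952 = 5.9856 mm/d
Monthly total = 5.9856 × 31 = 185.554 mm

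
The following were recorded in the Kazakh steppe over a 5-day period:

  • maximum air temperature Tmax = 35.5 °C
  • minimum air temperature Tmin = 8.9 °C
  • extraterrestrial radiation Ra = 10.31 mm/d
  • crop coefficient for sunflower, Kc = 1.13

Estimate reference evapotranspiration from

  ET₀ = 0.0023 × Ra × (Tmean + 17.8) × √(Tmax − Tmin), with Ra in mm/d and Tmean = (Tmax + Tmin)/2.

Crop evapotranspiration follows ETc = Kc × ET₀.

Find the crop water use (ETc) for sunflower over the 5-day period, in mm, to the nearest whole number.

Tmean = (35.5 + 8.9)/2 = 22.20 °C
ET₀ = 0.0023 × 10.31 × (22.20 + 17.8) × √26.6 = 0.0023 × 10.31 × 40.00 × 5.1575 = 4.8920 mm/d
ETc = Kc × ET₀ = 1.13 × 4.8920 = 5.5280 mm/d
Over 5 days: 5.5280 × 5 = 27.640 mm

28 mm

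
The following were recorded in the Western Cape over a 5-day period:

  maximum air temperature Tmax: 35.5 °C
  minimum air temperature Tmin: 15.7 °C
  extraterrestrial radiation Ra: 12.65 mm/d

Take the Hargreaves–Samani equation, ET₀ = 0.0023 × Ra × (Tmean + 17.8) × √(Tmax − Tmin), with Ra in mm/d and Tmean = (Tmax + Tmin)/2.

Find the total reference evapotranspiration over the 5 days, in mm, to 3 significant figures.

Tmean = (35.5 + 15.7)/2 = 25.60 °C
ET₀ = 0.0023 × 12.65 × (25.60 + 17.8) × √19.8 = 0.0023 × 12.65 × 43.40 × 4.4497 = 5.6187 mm/d
Over 5 days: 5.6187 × 5 = 28.094 mm

28.1 mm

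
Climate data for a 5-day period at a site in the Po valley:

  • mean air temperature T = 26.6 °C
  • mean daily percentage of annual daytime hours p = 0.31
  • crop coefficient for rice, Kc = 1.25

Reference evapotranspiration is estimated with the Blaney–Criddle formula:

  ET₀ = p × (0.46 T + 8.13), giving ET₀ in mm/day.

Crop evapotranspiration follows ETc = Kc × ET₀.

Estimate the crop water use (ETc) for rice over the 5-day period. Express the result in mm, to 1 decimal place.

ET₀ = 0.31 × (0.46 × 26.6 + 8.13) = 0.31 × 20.366 = 6.3135 mm/d
ETc = Kc × ET₀ = 1.25 × 6.3135 = 7.8919 mm/d
Over 5 days: 7.8919 × 5 = 39.460 mm

39.5 mm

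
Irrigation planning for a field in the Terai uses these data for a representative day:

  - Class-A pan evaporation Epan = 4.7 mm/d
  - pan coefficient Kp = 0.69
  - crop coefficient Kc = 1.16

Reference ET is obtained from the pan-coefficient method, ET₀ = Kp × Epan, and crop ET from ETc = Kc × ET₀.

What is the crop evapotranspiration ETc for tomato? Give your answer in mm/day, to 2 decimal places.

ET₀ = 0.69 × 4.7 = 3.2430 mm/d
ETc = Kc × ET₀ = 1.16 × 3.2430 = 3.7619 mm/d

3.76 mm/day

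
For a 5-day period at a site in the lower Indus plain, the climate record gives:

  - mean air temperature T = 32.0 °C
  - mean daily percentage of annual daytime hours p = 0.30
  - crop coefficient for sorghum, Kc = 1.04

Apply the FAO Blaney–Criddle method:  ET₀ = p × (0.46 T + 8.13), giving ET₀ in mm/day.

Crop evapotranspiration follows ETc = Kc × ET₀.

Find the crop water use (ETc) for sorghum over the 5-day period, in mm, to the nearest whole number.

ET₀ = 0.30 × (0.46 × 32.0 + 8.13) = 0.30 × 22.850 = 6.8550 mm/d
ETc = Kc × ET₀ = 1.04 × 6.8550 = 7.1292 mm/d
Over 5 days: 7.1292 × 5 = 35.646 mm

36 mm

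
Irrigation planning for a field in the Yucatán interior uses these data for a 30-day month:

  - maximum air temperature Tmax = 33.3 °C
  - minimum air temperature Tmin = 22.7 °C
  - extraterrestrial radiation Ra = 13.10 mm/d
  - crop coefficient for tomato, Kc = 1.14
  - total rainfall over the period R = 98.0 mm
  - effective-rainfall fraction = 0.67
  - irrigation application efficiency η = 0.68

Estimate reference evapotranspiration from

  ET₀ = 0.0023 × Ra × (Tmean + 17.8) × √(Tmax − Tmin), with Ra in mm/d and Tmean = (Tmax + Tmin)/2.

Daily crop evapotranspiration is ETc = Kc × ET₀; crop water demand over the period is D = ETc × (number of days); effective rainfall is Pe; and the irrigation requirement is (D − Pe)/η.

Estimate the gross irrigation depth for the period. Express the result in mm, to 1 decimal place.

129.4 mm

Tmean = (33.3 + 22.7)/2 = 28.00 °C
ET₀ = 0.0023 × 13.10 × (28.00 + 17.8) × √10.6 = 0.0023 × 13.10 × 45.80 × 3.2558 = 4.4929 mm/d
ETc = Kc × ET₀ = 1.14 × 4.4929 = 5.1219 mm/d
Crop demand D = ETc × 30 d = 5.1219 × 30 = 153.657 mm
Pe = 0.67 × 98.0 = 65.660 mm
D − Pe = 153.657 − 65.660 = 87.997 mm
Gross irrigation = 87.997 / 0.68 = 129.407 mm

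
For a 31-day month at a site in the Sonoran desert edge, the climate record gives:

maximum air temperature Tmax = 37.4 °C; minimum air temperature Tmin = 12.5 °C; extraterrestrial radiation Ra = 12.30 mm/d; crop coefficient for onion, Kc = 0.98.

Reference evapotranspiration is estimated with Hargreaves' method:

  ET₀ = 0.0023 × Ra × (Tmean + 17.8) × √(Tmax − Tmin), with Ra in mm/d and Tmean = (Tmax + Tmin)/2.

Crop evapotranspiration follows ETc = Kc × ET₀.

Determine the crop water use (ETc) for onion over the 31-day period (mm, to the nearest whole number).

183 mm

Tmean = (37.4 + 12.5)/2 = 24.95 °C
ET₀ = 0.0023 × 12.30 × (24.95 + 17.8) × √24.9 = 0.0023 × 12.30 × 42.75 × 4.9900 = 6.0349 mm/d
ETc = Kc × ET₀ = 0.98 × 6.0349 = 5.9142 mm/d
Over 31 days: 5.9142 × 31 = 183.340 mm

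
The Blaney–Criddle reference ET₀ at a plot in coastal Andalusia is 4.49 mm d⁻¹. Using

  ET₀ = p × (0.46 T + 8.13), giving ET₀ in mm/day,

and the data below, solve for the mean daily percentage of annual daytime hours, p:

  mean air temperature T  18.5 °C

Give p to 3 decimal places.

p = ET₀ / (0.46 T + 8.13) = 4.49 / (0.46 × 18.5 + 8.13) = 4.49 / 16.640 = 0.2698

0.270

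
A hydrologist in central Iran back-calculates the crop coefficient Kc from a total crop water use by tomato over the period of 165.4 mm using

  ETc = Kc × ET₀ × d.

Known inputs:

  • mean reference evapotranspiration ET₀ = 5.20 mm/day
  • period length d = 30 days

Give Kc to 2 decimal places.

1.06

ETc = Kc × ET₀ × d  ⇒  Kc = ETc / (ET₀ × d)
Kc = 165.4 / (5.20 × 30) = 165.4 / 156.00 = 1.0603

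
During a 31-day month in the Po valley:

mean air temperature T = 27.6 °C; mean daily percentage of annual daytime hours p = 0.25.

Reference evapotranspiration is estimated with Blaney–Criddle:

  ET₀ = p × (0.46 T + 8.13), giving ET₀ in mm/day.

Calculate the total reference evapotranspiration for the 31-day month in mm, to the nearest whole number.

ET₀ = 0.25 × (0.46 × 27.6 + 8.13) = 0.25 × 20.826 = 5.2065 mm/d
Monthly total = 5.2065 × 31 = 161.402 mm

161 mm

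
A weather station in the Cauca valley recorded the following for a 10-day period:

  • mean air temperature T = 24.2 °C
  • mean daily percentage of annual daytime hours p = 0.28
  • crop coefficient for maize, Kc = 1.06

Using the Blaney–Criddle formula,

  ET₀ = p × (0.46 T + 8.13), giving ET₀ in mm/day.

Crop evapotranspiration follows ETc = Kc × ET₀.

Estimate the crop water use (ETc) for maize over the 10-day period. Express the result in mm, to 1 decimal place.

ET₀ = 0.28 × (0.46 × 24.2 + 8.13) = 0.28 × 19.262 = 5.3934 mm/d
ETc = Kc × ET₀ = 1.06 × 5.3934 = 5.7170 mm/d
Over 10 days: 5.7170 × 10 = 57.170 mm

57.2 mm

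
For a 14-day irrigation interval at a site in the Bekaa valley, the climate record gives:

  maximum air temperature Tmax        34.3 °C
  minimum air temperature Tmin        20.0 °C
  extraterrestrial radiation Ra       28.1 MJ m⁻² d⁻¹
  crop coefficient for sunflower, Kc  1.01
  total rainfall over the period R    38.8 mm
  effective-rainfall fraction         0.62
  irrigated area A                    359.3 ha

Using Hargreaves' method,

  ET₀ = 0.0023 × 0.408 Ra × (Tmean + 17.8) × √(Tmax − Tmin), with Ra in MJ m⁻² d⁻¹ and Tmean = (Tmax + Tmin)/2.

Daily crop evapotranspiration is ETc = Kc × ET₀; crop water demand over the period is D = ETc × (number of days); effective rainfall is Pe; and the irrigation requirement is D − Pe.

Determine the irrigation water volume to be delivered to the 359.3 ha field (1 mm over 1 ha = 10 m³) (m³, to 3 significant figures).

141000 m³

Tmean = (34.3 + 20.0)/2 = 27.15 °C
0.408 Ra = 0.408 × 28.1 = 11.4648 mm/d equivalent
ET₀ = 0.0023 × 11.4648 × (27.15 + 17.8) × √14.3 = 0.0023 × 11.4648 × 44.95 × 3.7815 = 4.4822 mm/d
ETc = Kc × ET₀ = 1.01 × 4.4822 = 4.5270 mm/d
Crop demand D = ETc × 14 d = 4.5270 × 14 = 63.378 mm
Pe = 0.62 × 38.8 = 24.056 mm
D − Pe = 63.378 − 24.056 = 39.322 mm
Volume = 39.322 mm × 359.3 ha × 10 = 141283.9 m³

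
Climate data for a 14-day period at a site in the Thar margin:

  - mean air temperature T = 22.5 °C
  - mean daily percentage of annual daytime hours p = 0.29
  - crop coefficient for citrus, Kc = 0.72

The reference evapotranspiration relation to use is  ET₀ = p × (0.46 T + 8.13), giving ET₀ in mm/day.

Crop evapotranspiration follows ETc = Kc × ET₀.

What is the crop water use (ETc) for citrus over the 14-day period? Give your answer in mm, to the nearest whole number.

54 mm

ET₀ = 0.29 × (0.46 × 22.5 + 8.13) = 0.29 × 18.480 = 5.3592 mm/d
ETc = Kc × ET₀ = 0.72 × 5.3592 = 3.8586 mm/d
Over 14 days: 3.8586 × 14 = 54.020 mm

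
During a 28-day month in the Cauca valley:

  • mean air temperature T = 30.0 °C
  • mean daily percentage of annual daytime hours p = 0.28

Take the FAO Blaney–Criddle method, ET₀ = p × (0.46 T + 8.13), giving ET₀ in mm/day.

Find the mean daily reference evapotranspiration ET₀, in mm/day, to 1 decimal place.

6.1 mm/day

ET₀ = 0.28 × (0.46 × 30.0 + 8.13) = 0.28 × 21.930 = 6.1404 mm/d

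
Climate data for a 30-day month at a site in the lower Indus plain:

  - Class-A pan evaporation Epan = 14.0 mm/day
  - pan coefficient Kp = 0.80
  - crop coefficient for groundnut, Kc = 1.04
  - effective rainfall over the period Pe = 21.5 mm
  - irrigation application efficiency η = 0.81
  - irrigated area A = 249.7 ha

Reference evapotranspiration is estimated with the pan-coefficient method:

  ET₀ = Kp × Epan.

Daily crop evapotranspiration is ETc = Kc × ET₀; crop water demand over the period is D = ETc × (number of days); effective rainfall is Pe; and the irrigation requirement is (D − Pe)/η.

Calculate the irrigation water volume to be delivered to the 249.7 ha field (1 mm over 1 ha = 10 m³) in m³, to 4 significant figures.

ET₀ = 0.80 × 14.0 = 11.2000 mm/d
ETc = Kc × ET₀ = 1.04 × 11.2000 = 11.6480 mm/d
Crop demand D = ETc × 30 d = 11.6480 × 30 = 349.440 mm
D − Pe = 349.440 − 21.5 = 327.940 mm
Gross irrigation = 327.940 / 0.81 = 404.864 mm
Volume = 404.864 mm × 249.7 ha × 10 = 1010945.4 m³

1011000 m³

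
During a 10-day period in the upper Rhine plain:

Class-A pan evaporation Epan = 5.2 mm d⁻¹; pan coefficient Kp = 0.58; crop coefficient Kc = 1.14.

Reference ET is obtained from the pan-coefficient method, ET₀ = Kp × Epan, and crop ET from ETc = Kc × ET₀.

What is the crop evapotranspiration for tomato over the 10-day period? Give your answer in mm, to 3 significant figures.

34.4 mm

ET₀ = 0.58 × 5.2 = 3.0160 mm/d
ETc = Kc × ET₀ = 1.14 × 3.0160 = 3.4382 mm/d
Over 10 days: 3.4382 × 10 = 34.382 mm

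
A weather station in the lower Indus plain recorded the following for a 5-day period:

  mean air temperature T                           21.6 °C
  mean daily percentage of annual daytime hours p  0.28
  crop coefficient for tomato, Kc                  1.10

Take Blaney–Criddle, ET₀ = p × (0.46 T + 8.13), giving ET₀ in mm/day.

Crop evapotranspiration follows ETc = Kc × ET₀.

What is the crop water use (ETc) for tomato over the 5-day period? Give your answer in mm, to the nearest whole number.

28 mm

ET₀ = 0.28 × (0.46 × 21.6 + 8.13) = 0.28 × 18.066 = 5.0585 mm/d
ETc = Kc × ET₀ = 1.10 × 5.0585 = 5.5644 mm/d
Over 5 days: 5.5644 × 5 = 27.822 mm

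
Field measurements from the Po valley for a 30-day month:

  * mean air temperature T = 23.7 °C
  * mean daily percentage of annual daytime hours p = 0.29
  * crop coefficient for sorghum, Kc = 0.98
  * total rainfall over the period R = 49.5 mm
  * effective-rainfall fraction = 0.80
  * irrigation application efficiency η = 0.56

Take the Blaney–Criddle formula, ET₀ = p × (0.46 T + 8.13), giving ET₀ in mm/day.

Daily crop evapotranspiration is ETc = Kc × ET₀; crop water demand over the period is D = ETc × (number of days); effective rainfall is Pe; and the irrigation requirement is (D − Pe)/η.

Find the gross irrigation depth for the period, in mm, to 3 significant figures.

219 mm

ET₀ = 0.29 × (0.46 × 23.7 + 8.13) = 0.29 × 19.032 = 5.5193 mm/d
ETc = Kc × ET₀ = 0.98 × 5.5193 = 5.4089 mm/d
Crop demand D = ETc × 30 d = 5.4089 × 30 = 162.267 mm
Pe = 0.80 × 49.5 = 39.600 mm
D − Pe = 162.267 − 39.600 = 122.667 mm
Gross irrigation = 122.667 / 0.56 = 219.048 mm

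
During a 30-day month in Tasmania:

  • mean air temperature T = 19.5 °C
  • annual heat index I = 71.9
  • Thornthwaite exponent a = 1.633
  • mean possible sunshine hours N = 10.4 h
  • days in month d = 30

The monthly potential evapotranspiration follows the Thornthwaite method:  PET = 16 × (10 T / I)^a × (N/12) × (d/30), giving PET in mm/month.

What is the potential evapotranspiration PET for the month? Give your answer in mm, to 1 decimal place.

70.7 mm

10T/I = 10 × 19.5 / 71.9 = 2.7121
(10T/I)^a = 2.7121^1.633 = 5.1002
Uncorrected PET = 16 × 5.1002 = 81.603 mm
Correction = (N/12)(d/30) = (10.4/12)(30/30) = 0.8667
PET = 81.603 × 0.8667 = 70.725 mm/month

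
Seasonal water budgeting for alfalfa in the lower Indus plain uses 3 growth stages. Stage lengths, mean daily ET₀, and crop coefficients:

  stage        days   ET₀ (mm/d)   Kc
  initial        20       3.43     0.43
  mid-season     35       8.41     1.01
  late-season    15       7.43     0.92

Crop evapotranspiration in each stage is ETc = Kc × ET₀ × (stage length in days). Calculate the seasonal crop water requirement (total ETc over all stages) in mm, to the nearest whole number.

initial: 0.43 × 3.43 × 20 = 29.50 mm
mid-season: 1.01 × 8.41 × 35 = 297.29 mm
late-season: 0.92 × 7.43 × 15 = 102.53 mm
Seasonal total = 429.32 mm

429 mm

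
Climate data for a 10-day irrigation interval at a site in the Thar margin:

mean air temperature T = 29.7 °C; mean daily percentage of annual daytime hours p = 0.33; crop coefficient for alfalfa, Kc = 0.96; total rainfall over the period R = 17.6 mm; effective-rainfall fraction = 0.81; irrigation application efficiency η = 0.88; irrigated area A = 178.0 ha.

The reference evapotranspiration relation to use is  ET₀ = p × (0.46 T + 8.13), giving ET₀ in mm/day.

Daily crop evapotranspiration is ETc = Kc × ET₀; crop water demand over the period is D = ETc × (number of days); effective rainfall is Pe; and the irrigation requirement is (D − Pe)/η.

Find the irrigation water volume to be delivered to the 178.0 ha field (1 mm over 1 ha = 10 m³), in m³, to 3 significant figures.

ET₀ = 0.33 × (0.46 × 29.7 + 8.13) = 0.33 × 21.792 = 7.1914 mm/d
ETc = Kc × ET₀ = 0.96 × 7.1914 = 6.9037 mm/d
Crop demand D = ETc × 10 d = 6.9037 × 10 = 69.037 mm
Pe = 0.81 × 17.6 = 14.256 mm
D − Pe = 69.037 − 14.256 = 54.781 mm
Gross irrigation = 54.781 / 0.88 = 62.251 mm
Volume = 62.251 mm × 178.0 ha × 10 = 110806.8 m³

111000 m³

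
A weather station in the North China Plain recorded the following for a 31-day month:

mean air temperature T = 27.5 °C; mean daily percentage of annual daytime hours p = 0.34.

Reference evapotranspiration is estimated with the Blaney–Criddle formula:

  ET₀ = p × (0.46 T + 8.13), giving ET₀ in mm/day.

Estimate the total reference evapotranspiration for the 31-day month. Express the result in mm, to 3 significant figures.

219 mm

ET₀ = 0.34 × (0.46 × 27.5 + 8.13) = 0.34 × 20.780 = 7.0652 mm/d
Monthly total = 7.0652 × 31 = 219.021 mm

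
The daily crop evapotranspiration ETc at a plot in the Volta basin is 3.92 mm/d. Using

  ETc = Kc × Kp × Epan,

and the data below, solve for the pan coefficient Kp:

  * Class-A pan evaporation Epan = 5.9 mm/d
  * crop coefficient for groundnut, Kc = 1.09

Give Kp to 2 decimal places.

ETc = Kc × Kp × Epan  ⇒  Kp = ETc / (Kc × Epan)
Kp = 3.92 / (1.09 × 5.9) = 3.92 / 6.431 = 0.6095

0.61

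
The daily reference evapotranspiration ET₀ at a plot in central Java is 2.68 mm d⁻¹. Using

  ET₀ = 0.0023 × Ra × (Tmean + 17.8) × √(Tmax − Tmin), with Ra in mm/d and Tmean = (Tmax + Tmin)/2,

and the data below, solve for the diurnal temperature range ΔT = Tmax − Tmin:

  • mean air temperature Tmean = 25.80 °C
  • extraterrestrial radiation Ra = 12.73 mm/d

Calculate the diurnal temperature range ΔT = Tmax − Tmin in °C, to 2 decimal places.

4.41 °C

√ΔT = ET₀ / [0.0023 × Ra × (Tmean+17.8)] = 2.68 / (0.0023 × 12.73 × 43.60) = 2.0994
ΔT = 2.0994² = 4.407 °C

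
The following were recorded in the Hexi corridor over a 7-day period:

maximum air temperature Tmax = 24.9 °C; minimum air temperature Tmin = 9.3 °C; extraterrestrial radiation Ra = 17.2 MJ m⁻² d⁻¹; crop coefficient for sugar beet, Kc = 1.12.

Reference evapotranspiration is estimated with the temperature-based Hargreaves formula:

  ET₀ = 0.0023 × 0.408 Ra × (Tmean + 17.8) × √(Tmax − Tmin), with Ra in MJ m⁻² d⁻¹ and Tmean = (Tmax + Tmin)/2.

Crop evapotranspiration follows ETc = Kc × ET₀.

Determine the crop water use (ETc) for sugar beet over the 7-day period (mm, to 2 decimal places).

17.44 mm

Tmean = (24.9 + 9.3)/2 = 17.10 °C
0.408 Ra = 0.408 × 17.2 = 7.0176 mm/d equivalent
ET₀ = 0.0023 × 7.0176 × (17.10 + 17.8) × √15.6 = 0.0023 × 7.0176 × 34.90 × 3.9497 = 2.2249 mm/d
ETc = Kc × ET₀ = 1.12 × 2.2249 = 2.4919 mm/d
Over 7 days: 2.4919 × 7 = 17.443 mm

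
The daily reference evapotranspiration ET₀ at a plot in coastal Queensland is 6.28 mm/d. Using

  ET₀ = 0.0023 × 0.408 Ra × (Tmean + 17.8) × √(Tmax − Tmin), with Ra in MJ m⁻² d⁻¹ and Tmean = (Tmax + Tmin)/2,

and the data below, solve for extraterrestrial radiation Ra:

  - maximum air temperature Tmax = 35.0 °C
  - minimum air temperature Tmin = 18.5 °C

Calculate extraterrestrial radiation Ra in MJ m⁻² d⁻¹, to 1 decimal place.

37.0 MJ m⁻² d⁻¹

Tmean = (35.0+18.5)/2 = 26.75 °C; ΔT = 16.5
Ra = ET₀ / [0.0023 × 0.408 × (Tmean+17.8) × √ΔT]
   = 6.28 / (0.0023 × 0.408 × 44.55 × 4.0620) = 36.981 MJ m⁻² d⁻¹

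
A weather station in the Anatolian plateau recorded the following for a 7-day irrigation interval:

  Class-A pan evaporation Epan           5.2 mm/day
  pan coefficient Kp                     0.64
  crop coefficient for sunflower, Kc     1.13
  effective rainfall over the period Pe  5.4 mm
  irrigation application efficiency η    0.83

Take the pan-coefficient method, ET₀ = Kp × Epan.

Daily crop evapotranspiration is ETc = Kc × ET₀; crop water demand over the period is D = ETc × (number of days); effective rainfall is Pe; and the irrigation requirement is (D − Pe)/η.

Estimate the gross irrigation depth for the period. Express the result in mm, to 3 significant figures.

ET₀ = 0.64 × 5.2 = 3.3280 mm/d
ETc = Kc × ET₀ = 1.13 × 3.3280 = 3.7606 mm/d
Crop demand D = ETc × 7 d = 3.7606 × 7 = 26.324 mm
D − Pe = 26.324 − 5.4 = 20.924 mm
Gross irrigation = 20.924 / 0.83 = 25.210 mm

25.2 mm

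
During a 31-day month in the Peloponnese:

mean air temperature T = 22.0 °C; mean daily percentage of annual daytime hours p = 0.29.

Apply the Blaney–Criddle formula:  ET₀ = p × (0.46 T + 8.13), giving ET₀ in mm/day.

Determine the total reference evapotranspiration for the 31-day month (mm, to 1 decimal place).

164.1 mm

ET₀ = 0.29 × (0.46 × 22.0 + 8.13) = 0.29 × 18.250 = 5.2925 mm/d
Monthly total = 5.2925 × 31 = 164.068 mm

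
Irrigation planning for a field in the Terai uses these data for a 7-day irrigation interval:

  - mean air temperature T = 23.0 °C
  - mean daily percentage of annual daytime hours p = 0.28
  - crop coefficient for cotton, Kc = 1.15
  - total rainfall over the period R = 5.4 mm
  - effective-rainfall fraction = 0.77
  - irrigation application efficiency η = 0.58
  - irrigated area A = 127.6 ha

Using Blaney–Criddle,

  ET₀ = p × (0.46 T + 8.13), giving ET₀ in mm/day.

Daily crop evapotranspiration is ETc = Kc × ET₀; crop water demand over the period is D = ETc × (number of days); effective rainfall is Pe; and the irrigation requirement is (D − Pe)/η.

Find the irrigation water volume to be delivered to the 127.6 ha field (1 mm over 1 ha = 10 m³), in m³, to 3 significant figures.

ET₀ = 0.28 × (0.46 × 23.0 + 8.13) = 0.28 × 18.710 = 5.2388 mm/d
ETc = Kc × ET₀ = 1.15 × 5.2388 = 6.0246 mm/d
Crop demand D = ETc × 7 d = 6.0246 × 7 = 42.172 mm
Pe = 0.77 × 5.4 = 4.158 mm
D − Pe = 42.172 − 4.158 = 38.014 mm
Gross irrigation = 38.014 / 0.58 = 65.541 mm
Volume = 65.541 mm × 127.6 ha × 10 = 83630.3 m³

83600 m³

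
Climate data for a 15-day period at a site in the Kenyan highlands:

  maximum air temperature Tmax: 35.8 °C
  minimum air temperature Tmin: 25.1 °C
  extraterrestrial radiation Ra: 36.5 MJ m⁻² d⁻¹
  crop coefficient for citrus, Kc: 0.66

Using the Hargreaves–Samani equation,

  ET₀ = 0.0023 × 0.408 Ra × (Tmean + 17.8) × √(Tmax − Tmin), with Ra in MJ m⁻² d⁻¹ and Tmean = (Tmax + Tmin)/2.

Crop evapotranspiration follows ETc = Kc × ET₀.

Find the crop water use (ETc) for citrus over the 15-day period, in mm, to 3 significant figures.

Tmean = (35.8 + 25.1)/2 = 30.45 °C
0.408 Ra = 0.408 × 36.5 = 14.8920 mm/d equivalent
ET₀ = 0.0023 × 14.8920 × (30.45 + 17.8) × √10.7 = 0.0023 × 14.8920 × 48.25 × 3.2711 = 5.4059 mm/d
ETc = Kc × ET₀ = 0.66 × 5.4059 = 3.5679 mm/d
Over 15 days: 3.5679 × 15 = 53.519 mm

53.5 mm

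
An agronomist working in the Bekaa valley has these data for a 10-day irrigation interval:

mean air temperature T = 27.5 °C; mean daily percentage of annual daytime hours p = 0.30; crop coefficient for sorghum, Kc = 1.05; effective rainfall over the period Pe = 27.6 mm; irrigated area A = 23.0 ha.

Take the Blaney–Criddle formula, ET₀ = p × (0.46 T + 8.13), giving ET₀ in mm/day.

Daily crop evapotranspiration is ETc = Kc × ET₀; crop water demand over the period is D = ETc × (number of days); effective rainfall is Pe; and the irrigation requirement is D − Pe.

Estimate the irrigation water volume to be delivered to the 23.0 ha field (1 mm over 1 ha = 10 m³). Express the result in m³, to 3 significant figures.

8710 m³

ET₀ = 0.30 × (0.46 × 27.5 + 8.13) = 0.30 × 20.780 = 6.2340 mm/d
ETc = Kc × ET₀ = 1.05 × 6.2340 = 6.5457 mm/d
Crop demand D = ETc × 10 d = 6.5457 × 10 = 65.457 mm
D − Pe = 65.457 − 27.6 = 37.857 mm
Volume = 37.857 mm × 23.0 ha × 10 = 8707.1 m³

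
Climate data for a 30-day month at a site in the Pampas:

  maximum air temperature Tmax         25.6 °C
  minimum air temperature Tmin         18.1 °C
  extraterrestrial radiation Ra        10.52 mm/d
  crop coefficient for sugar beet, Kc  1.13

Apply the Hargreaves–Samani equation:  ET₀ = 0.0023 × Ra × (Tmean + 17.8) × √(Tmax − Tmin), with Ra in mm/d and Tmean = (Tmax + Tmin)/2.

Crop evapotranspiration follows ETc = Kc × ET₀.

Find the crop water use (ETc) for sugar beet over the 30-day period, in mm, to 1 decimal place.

Tmean = (25.6 + 18.1)/2 = 21.85 °C
ET₀ = 0.0023 × 10.52 × (21.85 + 17.8) × √7.5 = 0.0023 × 10.52 × 39.65 × 2.7386 = 2.6273 mm/d
ETc = Kc × ET₀ = 1.13 × 2.6273 = 2.9688 mm/d
Over 30 days: 2.9688 × 30 = 89.064 mm

89.1 mm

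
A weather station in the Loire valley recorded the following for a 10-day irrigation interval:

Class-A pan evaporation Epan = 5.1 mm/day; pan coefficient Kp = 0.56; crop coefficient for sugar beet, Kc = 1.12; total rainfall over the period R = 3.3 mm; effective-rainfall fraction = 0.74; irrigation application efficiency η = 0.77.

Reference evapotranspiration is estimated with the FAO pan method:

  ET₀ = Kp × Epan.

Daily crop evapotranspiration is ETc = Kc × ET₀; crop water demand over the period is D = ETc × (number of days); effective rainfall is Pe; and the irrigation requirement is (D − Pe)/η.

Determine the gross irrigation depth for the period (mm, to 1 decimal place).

38.4 mm

ET₀ = 0.56 × 5.1 = 2.8560 mm/d
ETc = Kc × ET₀ = 1.12 × 2.8560 = 3.1987 mm/d
Crop demand D = ETc × 10 d = 3.1987 × 10 = 31.987 mm
Pe = 0.74 × 3.3 = 2.442 mm
D − Pe = 31.987 − 2.442 = 29.545 mm
Gross irrigation = 29.545 / 0.77 = 38.370 mm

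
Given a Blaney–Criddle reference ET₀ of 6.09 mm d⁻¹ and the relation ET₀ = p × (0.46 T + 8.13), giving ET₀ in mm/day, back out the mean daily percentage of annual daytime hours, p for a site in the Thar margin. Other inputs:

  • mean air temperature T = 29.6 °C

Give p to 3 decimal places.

p = ET₀ / (0.46 T + 8.13) = 6.09 / (0.46 × 29.6 + 8.13) = 6.09 / 21.746 = 0.2801

0.280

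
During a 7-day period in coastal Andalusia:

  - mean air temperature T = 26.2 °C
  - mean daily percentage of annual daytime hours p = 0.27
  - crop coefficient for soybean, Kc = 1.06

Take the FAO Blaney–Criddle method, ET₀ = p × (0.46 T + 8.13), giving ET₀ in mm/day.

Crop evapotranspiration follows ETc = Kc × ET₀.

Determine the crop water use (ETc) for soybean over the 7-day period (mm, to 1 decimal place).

ET₀ = 0.27 × (0.46 × 26.2 + 8.13) = 0.27 × 20.182 = 5.4491 mm/d
ETc = Kc × ET₀ = 1.06 × 5.4491 = 5.7760 mm/d
Over 7 days: 5.7760 × 7 = 40.432 mm

40.4 mm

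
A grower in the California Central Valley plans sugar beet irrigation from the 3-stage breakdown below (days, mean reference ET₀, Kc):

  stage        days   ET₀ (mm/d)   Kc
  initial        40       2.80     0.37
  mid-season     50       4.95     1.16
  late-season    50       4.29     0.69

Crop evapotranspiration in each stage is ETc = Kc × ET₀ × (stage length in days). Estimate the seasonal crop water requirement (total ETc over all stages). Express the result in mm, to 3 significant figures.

initial: 0.37 × 2.80 × 40 = 41.44 mm
mid-season: 1.16 × 4.95 × 50 = 287.10 mm
late-season: 0.69 × 4.29 × 50 = 148.01 mm
Seasonal total = 476.55 mm

477 mm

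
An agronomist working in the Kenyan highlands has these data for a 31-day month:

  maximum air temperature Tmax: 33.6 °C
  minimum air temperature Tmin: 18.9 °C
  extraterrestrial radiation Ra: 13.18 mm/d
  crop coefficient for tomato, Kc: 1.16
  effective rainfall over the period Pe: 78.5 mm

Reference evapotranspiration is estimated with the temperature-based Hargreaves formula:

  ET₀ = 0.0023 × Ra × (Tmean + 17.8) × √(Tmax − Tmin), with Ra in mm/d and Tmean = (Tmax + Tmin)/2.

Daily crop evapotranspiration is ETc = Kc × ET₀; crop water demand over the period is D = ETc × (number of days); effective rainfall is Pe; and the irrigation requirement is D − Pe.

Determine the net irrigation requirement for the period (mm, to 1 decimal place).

105.6 mm

Tmean = (33.6 + 18.9)/2 = 26.25 °C
ET₀ = 0.0023 × 13.18 × (26.25 + 17.8) × √14.7 = 0.0023 × 13.18 × 44.05 × 3.8341 = 5.1198 mm/d
ETc = Kc × ET₀ = 1.16 × 5.1198 = 5.9390 mm/d
Crop demand D = ETc × 31 d = 5.9390 × 31 = 184.109 mm
D − Pe = 184.109 − 78.5 = 105.609 mm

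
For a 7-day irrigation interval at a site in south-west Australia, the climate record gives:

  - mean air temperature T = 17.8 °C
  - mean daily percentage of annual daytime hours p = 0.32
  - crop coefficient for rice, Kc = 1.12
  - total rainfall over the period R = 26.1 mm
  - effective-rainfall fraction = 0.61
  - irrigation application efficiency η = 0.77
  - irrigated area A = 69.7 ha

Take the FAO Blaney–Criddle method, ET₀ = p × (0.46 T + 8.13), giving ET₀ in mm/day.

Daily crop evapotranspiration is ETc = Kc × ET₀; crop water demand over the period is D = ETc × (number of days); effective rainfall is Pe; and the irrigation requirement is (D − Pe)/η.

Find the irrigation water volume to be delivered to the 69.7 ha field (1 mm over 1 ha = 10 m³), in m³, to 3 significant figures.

ET₀ = 0.32 × (0.46 × 17.8 + 8.13) = 0.32 × 16.318 = 5.2218 mm/d
ETc = Kc × ET₀ = 1.12 × 5.2218 = 5.8484 mm/d
Crop demand D = ETc × 7 d = 5.8484 × 7 = 40.939 mm
Pe = 0.61 × 26.1 = 15.921 mm
D − Pe = 40.939 − 15.921 = 25.018 mm
Gross irrigation = 25.018 / 0.77 = 32.491 mm
Volume = 32.491 mm × 69.7 ha × 10 = 22646.2 m³

22600 m³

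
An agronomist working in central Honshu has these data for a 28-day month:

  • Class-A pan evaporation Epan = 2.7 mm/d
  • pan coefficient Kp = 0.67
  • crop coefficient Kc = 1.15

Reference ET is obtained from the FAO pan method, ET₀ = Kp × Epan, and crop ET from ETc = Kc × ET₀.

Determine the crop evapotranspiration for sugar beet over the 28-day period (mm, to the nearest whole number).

58 mm

ET₀ = 0.67 × 2.7 = 1.8090 mm/d
ETc = Kc × ET₀ = 1.15 × 1.8090 = 2.0804 mm/d
Over 28 days: 2.0804 × 28 = 58.251 mm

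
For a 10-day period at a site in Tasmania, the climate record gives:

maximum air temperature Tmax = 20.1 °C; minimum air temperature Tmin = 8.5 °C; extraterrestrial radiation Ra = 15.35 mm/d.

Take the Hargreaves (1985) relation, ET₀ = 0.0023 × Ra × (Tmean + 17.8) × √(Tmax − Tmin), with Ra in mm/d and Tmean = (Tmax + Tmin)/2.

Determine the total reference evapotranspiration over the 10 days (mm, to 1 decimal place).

Tmean = (20.1 + 8.5)/2 = 14.30 °C
ET₀ = 0.0023 × 15.35 × (14.30 + 17.8) × √11.6 = 0.0023 × 15.35 × 32.10 × 3.4059 = 3.8599 mm/d
Over 10 days: 3.8599 × 10 = 38.599 mm

38.6 mm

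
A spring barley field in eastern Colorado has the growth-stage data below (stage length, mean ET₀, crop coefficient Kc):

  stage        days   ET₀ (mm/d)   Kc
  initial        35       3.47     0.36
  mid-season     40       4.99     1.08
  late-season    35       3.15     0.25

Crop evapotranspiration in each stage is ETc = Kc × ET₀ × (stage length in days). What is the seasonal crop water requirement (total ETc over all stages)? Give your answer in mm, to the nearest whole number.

287 mm

initial: 0.36 × 3.47 × 35 = 43.72 mm
mid-season: 1.08 × 4.99 × 40 = 215.57 mm
late-season: 0.25 × 3.15 × 35 = 27.56 mm
Seasonal total = 286.85 mm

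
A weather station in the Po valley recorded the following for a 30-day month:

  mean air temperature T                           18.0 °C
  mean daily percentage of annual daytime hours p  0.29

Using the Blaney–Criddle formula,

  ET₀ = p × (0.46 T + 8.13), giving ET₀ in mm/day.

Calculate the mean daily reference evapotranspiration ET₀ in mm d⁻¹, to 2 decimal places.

4.76 mm d⁻¹

ET₀ = 0.29 × (0.46 × 18.0 + 8.13) = 0.29 × 16.410 = 4.7589 mm/d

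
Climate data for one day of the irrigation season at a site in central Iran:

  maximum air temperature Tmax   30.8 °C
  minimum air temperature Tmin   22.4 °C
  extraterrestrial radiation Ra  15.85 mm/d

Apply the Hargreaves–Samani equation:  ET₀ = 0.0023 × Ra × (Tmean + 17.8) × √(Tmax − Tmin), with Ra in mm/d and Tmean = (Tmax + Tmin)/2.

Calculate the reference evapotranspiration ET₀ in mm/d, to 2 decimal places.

Tmean = (30.8 + 22.4)/2 = 26.60 °C
ET₀ = 0.0023 × 15.85 × (26.60 + 17.8) × √8.4 = 0.0023 × 15.85 × 44.40 × 2.8983 = 4.6912 mm/d

4.69 mm/d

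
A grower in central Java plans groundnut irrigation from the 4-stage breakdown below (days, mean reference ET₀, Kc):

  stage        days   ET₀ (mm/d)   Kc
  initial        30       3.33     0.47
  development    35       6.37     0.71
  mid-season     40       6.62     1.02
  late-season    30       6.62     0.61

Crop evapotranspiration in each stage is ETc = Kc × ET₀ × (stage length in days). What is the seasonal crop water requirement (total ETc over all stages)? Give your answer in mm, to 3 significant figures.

596 mm

initial: 0.47 × 3.33 × 30 = 46.95 mm
development: 0.71 × 6.37 × 35 = 158.29 mm
mid-season: 1.02 × 6.62 × 40 = 270.10 mm
late-season: 0.61 × 6.62 × 30 = 121.15 mm
Seasonal total = 596.49 mm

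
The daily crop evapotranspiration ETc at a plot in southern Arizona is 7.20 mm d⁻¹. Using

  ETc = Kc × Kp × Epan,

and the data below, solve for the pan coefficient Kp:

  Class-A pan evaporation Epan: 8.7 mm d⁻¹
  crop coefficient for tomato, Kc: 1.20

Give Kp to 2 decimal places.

0.69

ETc = Kc × Kp × Epan  ⇒  Kp = ETc / (Kc × Epan)
Kp = 7.20 / (1.20 × 8.7) = 7.20 / 10.440 = 0.6897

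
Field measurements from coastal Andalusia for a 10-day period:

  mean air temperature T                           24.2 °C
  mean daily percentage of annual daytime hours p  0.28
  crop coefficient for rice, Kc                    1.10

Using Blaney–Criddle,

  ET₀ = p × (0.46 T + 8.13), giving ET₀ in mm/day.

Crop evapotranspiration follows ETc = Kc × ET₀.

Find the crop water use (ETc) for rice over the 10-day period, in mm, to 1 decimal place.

59.3 mm

ET₀ = 0.28 × (0.46 × 24.2 + 8.13) = 0.28 × 19.262 = 5.3934 mm/d
ETc = Kc × ET₀ = 1.10 × 5.3934 = 5.9327 mm/d
Over 10 days: 5.9327 × 10 = 59.327 mm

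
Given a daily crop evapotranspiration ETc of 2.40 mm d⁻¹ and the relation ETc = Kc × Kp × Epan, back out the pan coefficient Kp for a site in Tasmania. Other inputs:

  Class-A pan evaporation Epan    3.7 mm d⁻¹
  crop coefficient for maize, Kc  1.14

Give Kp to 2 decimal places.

0.57

ETc = Kc × Kp × Epan  ⇒  Kp = ETc / (Kc × Epan)
Kp = 2.40 / (1.14 × 3.7) = 2.40 / 4.218 = 0.5690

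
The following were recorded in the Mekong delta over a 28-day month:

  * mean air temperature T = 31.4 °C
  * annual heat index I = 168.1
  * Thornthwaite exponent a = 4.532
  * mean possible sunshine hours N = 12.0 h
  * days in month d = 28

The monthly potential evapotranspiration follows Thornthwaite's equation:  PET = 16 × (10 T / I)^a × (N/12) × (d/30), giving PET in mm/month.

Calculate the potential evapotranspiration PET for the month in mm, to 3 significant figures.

10T/I = 10 × 31.4 / 168.1 = 1.8679
(10T/I)^a = 1.8679^4.532 = 16.9736
Uncorrected PET = 16 × 16.9736 = 271.578 mm
Correction = (N/12)(d/30) = (12.0/12)(28/30) = 0.9333
PET = 271.578 × 0.9333 = 253.464 mm/month

253 mm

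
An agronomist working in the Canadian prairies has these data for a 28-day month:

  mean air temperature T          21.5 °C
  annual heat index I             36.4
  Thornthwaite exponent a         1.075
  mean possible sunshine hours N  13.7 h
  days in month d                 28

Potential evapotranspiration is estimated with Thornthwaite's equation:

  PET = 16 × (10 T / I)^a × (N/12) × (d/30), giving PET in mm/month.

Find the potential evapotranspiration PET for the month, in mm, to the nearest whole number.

115 mm

10T/I = 10 × 21.5 / 36.4 = 5.9066
(10T/I)^a = 5.9066^1.075 = 6.7482
Uncorrected PET = 16 × 6.7482 = 107.971 mm
Correction = (N/12)(d/30) = (13.7/12)(28/30) = 1.0656
PET = 107.971 × 1.0656 = 115.054 mm/month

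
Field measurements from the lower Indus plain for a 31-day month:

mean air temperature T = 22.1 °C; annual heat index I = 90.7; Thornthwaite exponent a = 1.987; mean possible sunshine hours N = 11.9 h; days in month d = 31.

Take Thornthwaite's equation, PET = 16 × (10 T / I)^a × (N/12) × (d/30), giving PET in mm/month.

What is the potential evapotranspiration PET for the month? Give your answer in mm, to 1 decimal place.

10T/I = 10 × 22.1 / 90.7 = 2.4366
(10T/I)^a = 2.4366^1.987 = 5.8687
Uncorrected PET = 16 × 5.8687 = 93.899 mm
Correction = (N/12)(d/30) = (11.9/12)(31/30) = 1.0247
PET = 93.899 × 1.0247 = 96.218 mm/month

96.2 mm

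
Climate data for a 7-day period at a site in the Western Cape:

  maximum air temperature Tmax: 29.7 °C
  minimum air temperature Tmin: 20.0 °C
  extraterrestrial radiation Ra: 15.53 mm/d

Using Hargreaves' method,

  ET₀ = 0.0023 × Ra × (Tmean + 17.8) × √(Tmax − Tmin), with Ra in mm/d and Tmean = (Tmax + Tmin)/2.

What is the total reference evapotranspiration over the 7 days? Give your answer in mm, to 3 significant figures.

33.2 mm

Tmean = (29.7 + 20.0)/2 = 24.85 °C
ET₀ = 0.0023 × 15.53 × (24.85 + 17.8) × √9.7 = 0.0023 × 15.53 × 42.65 × 3.1145 = 4.7447 mm/d
Over 7 days: 4.7447 × 7 = 33.213 mm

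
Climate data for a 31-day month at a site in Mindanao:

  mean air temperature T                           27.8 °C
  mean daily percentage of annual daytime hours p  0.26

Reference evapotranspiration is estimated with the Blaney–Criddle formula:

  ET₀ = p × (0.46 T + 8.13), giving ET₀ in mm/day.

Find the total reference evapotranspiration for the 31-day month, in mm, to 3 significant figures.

ET₀ = 0.26 × (0.46 × 27.8 + 8.13) = 0.26 × 20.918 = 5.4387 mm/d
Monthly total = 5.4387 × 31 = 168.600 mm

169 mm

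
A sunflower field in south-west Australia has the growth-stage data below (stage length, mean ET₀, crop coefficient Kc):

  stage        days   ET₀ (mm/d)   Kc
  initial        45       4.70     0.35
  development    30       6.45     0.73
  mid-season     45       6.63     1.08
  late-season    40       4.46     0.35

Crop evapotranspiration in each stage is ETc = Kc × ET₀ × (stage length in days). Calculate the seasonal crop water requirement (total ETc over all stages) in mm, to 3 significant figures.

600 mm

initial: 0.35 × 4.70 × 45 = 74.03 mm
development: 0.73 × 6.45 × 30 = 141.26 mm
mid-season: 1.08 × 6.63 × 45 = 322.22 mm
late-season: 0.35 × 4.46 × 40 = 62.44 mm
Seasonal total = 599.95 mm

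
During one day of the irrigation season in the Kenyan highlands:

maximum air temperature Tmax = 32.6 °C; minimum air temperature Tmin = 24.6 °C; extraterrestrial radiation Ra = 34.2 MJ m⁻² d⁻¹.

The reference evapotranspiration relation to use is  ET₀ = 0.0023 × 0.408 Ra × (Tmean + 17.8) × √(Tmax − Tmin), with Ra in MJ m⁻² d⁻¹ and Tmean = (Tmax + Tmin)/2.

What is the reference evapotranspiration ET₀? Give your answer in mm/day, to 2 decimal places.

Tmean = (32.6 + 24.6)/2 = 28.60 °C
0.408 Ra = 0.408 × 34.2 = 13.9536 mm/d equivalent
ET₀ = 0.0023 × 13.9536 × (28.60 + 17.8) × √8.0 = 0.0023 × 13.9536 × 46.40 × 2.8284 = 4.2119 mm/d

4.21 mm/day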